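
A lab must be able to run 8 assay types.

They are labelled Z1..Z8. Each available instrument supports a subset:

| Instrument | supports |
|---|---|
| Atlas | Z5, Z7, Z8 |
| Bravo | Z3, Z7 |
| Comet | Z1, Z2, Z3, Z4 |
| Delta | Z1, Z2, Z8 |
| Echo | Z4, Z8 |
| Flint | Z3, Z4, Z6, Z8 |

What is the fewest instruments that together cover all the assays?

3

Atlas and Delta and Flint together: Atlas ∪ Delta ∪ Flint = {Z1, Z2, Z3, Z4, Z5, Z6, Z7, Z8} — every assay is covered.
Only Atlas contains Z5, so Atlas is forced; the remaining 5 assays need at least 2 more instruments (each remaining instrument adds at most 4) — so at least 3 instruments are needed, and 3 is optimal.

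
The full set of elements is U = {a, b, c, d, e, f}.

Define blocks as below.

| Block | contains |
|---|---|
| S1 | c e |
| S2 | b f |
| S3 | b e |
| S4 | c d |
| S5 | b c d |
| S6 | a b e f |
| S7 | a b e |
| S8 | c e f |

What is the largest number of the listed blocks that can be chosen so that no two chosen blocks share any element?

S3, S4 are pairwise disjoint (S3={b,e}; S4={c,d}).
Every remaining block overlaps one of these, and no 3 of the listed blocks are pairwise disjoint, so 2 is the maximum.

2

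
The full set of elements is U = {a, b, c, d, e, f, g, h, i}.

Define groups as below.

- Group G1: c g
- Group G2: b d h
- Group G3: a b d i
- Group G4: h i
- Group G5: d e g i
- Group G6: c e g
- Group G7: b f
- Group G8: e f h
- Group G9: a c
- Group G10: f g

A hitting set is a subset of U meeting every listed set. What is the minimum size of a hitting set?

4

T = {a, f, g, h} meets every group (each contains at least one member of T), and |T| = 4.
No choice of 3 elements meets every group, so 4 is the minimum.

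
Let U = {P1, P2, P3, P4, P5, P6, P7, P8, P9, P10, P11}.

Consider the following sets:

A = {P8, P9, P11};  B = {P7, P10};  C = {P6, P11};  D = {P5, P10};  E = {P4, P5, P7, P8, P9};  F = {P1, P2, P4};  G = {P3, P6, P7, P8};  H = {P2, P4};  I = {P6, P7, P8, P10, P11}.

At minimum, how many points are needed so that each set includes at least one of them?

Take T = {P4, P5, P7, P11}. Each listed set contains at least one of these, so T is a hitting set of size 4.
No choice of 3 points meets every set, so 4 is the minimum.

4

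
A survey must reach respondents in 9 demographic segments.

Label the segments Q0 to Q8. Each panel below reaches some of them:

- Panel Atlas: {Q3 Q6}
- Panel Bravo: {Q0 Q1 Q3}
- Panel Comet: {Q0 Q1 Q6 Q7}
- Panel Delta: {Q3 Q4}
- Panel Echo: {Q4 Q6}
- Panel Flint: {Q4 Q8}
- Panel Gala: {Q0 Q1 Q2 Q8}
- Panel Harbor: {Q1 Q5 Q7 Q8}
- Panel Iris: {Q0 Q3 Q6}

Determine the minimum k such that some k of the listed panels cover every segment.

Bravo and Echo and Gala and Harbor together: Bravo ∪ Echo ∪ Gala ∪ Harbor = {Q0, Q1, Q2, Q3, Q4, Q5, Q6, Q7, Q8} — every segment is covered.
Only Gala contains Q2, so Gala is forced; the remaining 5 segments need at least 3 more panels (each remaining panel adds at most 2) — so at least 4 panels are needed, and 4 is optimal.

4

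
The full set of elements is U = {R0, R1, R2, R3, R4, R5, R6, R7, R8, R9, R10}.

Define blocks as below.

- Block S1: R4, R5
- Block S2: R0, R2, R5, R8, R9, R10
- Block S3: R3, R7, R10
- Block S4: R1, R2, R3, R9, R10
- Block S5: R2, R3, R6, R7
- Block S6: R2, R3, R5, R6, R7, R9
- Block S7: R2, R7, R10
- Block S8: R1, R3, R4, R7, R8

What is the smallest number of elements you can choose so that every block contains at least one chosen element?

3

Take H = {R4, R6, R10}. Each listed block contains at least one of these, so H is a hitting set of size 3.
No choice of 2 elements meets every block, so 3 is the minimum.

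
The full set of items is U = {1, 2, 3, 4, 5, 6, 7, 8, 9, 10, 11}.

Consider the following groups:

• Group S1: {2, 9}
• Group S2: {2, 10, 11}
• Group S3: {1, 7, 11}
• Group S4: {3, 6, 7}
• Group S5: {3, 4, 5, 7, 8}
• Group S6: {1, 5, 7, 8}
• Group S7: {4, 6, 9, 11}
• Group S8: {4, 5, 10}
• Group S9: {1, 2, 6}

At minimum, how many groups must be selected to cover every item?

4

S5 and S7 and S8 and S9 together: S5 ∪ S7 ∪ S8 ∪ S9 = {1, 2, 3, 4, 5, 6, 7, 8, 9, 10, 11} — every item is covered.
No 3 of the 9 groups cover everything (all 84 combinations miss at least one item), so 4 is optimal.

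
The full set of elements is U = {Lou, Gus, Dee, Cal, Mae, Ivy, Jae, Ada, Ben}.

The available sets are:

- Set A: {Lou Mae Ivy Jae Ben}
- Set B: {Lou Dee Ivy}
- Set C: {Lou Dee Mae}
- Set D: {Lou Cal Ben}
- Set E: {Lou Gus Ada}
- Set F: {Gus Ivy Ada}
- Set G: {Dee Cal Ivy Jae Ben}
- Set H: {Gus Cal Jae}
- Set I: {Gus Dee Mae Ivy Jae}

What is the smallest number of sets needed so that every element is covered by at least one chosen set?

3

C and E and G together: C ∪ E ∪ G = {Lou, Gus, Dee, Cal, Mae, Ivy, Jae, Ada, Ben} — every element is covered.
No 2 of the 9 sets cover everything (all 36 combinations miss at least one element), so 3 is optimal.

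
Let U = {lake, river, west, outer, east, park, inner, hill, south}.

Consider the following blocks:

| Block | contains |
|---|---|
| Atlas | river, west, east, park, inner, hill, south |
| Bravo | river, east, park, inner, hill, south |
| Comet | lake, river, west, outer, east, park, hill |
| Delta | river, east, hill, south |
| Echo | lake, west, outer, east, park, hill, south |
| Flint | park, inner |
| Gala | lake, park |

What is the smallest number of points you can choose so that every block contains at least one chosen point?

2

The 2 points {river, park} hit every block.
The blocks Delta, Gala are pairwise disjoint, so any hitting set needs a separate point for each — at least 2. Hence 2 is optimal.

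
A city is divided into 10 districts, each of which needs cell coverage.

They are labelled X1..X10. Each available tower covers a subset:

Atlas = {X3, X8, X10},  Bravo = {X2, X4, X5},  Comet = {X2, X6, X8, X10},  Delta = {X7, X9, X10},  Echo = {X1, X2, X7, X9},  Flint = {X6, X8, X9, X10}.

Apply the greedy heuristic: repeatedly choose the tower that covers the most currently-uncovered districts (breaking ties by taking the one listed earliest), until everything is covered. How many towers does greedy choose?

4

Greedy: pick Comet (covers 4 new) → pick Echo (covers 3 new) → pick Bravo (covers 2 new) → pick Atlas (covers 1 new). Total picks: 4.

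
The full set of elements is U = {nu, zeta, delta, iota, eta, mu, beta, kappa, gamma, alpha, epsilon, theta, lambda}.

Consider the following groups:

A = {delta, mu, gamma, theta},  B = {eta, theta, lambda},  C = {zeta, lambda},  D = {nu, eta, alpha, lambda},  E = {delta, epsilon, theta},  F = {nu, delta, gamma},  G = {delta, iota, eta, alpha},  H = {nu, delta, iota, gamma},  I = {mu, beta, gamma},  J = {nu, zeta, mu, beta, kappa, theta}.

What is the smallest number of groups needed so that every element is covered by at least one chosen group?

D and E and H and J together: D ∪ E ∪ H ∪ J = {nu, zeta, delta, iota, eta, mu, beta, kappa, gamma, alpha, epsilon, theta, lambda} — every element is covered.
No 3 of the 10 groups cover everything (all 120 combinations miss at least one element), so 4 is optimal.

4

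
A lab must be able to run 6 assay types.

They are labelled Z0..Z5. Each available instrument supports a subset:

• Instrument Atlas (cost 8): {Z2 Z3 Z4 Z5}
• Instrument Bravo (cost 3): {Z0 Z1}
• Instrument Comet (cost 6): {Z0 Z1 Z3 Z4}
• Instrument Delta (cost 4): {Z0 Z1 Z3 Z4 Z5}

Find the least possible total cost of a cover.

Atlas, Bravo together cover every assay (Atlas ∪ Bravo = {Z0, Z1, Z2, Z3, Z4, Z5}); total cost 8 + 3 = 11.
The greedy pick Delta, Atlas costs 12; no covering selection beats 11.

11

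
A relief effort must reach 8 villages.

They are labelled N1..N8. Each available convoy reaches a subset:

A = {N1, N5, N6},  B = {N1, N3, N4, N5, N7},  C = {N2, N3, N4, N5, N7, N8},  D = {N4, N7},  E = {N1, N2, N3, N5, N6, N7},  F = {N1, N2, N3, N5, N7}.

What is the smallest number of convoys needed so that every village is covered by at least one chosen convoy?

2

Take {C, E}. Their union is {N1, N2, N3, N4, N5, N6, N7, N8}, which is all 8 villages.
No single convoy has all 8 villages (the largest, C, has 6), so 2 is optimal.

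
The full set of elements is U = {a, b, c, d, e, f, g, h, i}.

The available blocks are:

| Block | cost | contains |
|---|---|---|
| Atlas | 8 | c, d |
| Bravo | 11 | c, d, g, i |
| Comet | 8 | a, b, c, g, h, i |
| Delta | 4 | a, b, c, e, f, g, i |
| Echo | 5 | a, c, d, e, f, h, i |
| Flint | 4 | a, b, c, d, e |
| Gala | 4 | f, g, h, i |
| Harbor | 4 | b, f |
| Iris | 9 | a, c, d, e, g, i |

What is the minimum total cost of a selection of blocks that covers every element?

8

Flint, Gala together cover every element (Flint ∪ Gala = {a, b, c, d, e, f, g, h, i}); total cost 4 + 4 = 8.
The greedy pick Delta, Echo costs 9; no covering selection beats 8.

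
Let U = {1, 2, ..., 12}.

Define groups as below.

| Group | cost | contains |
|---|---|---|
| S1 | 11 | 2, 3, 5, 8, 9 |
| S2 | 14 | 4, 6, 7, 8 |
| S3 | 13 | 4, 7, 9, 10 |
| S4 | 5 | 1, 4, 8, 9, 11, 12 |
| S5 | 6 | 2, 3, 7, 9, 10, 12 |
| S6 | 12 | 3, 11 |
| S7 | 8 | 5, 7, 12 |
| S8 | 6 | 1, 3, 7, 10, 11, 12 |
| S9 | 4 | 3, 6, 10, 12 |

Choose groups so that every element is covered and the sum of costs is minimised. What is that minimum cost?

S4, S5, S7, S9 together cover every element (S4 ∪ S5 ∪ S7 ∪ S9 = {1, 2, 3, 4, 5, 6, 7, 8, 9, 10, 11, 12}); total cost 5 + 6 + 8 + 4 = 23.
No covering selection has total cost below 23.

23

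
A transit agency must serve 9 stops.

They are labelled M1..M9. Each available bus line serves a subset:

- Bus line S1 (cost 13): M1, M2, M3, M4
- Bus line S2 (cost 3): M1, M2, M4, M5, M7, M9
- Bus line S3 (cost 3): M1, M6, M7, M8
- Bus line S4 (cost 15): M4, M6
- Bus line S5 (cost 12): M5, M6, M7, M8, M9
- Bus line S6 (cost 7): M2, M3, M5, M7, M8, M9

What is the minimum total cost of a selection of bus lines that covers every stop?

S2, S3, S6 together cover every stop (S2 ∪ S3 ∪ S6 = {M1, M2, M3, M4, M5, M6, M7, M8, M9}); total cost 3 + 3 + 7 = 13.
No covering selection has total cost below 13.

13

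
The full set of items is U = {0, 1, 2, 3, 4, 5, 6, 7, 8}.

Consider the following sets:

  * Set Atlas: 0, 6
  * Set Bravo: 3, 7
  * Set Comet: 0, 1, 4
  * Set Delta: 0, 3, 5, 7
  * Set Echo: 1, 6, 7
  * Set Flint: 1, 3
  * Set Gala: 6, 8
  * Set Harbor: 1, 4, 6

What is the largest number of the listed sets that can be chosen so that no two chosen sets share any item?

3

Bravo, Comet, Gala are pairwise disjoint (Bravo={3,7}; Comet={0,1,4}; Gala={6,8}).
Every remaining set overlaps one of these, and no 4 of the listed sets are pairwise disjoint, so 3 is the maximum.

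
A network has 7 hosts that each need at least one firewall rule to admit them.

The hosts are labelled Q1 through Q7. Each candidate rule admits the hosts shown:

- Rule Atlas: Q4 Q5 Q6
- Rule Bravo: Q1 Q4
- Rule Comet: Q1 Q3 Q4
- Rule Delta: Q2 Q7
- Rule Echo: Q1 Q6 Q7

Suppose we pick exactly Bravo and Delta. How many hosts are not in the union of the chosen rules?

3

Union of Bravo, Delta = {Q1, Q2, Q4, Q7}.
Not covered: Q3, Q5, Q6 — 3 hosts.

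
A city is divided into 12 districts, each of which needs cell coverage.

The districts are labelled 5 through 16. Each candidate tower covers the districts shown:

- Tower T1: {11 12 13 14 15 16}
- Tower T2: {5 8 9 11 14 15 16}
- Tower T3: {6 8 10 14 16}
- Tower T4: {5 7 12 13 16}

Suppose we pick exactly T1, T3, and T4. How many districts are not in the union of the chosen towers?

Union of T1, T3, T4 = {5, 6, 7, 8, 10, 11, 12, 13, 14, 15, 16}.
Not covered: 9 — 1 district.

1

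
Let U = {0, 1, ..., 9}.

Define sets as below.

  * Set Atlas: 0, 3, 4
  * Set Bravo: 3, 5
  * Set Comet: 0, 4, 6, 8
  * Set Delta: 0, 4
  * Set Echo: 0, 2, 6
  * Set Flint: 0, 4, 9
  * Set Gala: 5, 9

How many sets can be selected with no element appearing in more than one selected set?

2

Atlas, Gala are pairwise disjoint (Atlas={0,3,4}; Gala={5,9}).
Every remaining set overlaps one of these, and no 3 of the listed sets are pairwise disjoint, so 2 is the maximum.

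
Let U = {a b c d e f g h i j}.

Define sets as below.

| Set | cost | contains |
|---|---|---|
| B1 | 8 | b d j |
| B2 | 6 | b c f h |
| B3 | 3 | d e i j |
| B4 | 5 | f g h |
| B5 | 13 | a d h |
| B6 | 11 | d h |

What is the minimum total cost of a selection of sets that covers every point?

B2, B3, B4, B5 together cover every point (B2 ∪ B3 ∪ B4 ∪ B5 = {a, b, c, d, e, f, g, h, i, j}); total cost 6 + 3 + 5 + 13 = 27.
No covering selection has total cost below 27.

27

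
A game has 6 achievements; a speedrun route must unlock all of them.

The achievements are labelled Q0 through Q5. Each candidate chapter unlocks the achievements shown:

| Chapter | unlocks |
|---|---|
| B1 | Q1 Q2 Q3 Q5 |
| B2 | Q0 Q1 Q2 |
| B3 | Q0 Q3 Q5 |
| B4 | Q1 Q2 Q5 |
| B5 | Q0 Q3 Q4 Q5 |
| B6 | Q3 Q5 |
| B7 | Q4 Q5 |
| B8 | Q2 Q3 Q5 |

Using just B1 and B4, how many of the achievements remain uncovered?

2

Union of B1, B4 = {Q1, Q2, Q3, Q5}.
Not covered: Q0, Q4 — 2 achievements.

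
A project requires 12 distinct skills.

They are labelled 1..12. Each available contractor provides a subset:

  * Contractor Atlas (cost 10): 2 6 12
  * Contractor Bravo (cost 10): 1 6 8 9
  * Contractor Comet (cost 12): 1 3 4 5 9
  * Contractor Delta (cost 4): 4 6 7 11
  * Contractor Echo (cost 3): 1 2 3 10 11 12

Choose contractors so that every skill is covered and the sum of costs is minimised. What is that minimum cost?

29

Bravo, Comet, Delta, Echo together cover every skill (Bravo ∪ Comet ∪ Delta ∪ Echo = {1, 2, 3, 4, 5, 6, 7, 8, 9, 10, 11, 12}); total cost 10 + 12 + 4 + 3 = 29.
No covering selection has total cost below 29.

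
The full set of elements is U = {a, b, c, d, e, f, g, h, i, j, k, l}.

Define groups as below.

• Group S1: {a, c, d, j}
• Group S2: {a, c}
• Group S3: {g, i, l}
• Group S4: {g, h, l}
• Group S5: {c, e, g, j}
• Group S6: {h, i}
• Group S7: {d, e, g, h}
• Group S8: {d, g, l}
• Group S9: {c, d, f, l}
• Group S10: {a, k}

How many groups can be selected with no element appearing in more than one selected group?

S5, S6, S10 are pairwise disjoint (S5={c,e,g,j}; S6={h,i}; S10={a,k}).
Every remaining group overlaps one of these, and no 4 of the listed groups are pairwise disjoint, so 3 is the maximum.

3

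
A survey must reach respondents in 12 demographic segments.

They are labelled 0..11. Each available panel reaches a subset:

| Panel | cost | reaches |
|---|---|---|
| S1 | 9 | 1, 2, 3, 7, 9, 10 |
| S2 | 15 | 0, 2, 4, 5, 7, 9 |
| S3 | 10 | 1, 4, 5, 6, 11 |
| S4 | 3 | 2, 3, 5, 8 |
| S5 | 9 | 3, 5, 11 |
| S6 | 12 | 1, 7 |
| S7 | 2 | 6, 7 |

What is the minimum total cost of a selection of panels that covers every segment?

S1, S2, S3, S4 together cover every segment (S1 ∪ S2 ∪ S3 ∪ S4 = {0, 1, 2, 3, 4, 5, 6, 7, 8, 9, 10, 11}); total cost 9 + 15 + 10 + 3 = 37.
The greedy pick S4, S7, S1, S3, S2 costs 39; no covering selection beats 37.

37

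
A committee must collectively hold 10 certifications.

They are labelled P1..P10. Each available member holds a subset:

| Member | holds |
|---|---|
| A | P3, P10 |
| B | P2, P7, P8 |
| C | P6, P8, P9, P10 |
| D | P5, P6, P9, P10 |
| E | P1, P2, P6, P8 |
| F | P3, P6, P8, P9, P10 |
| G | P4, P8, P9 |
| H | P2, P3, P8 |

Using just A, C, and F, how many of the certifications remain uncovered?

5

Union of A, C, F = {P3, P6, P8, P9, P10}.
Not covered: P1, P2, P4, P5, P7 — 5 certifications.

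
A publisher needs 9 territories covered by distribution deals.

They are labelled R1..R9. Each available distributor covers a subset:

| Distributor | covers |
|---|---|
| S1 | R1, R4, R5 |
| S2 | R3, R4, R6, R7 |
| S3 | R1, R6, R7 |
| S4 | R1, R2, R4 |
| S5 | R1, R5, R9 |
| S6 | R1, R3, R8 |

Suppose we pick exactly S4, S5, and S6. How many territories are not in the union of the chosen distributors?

Union of S4, S5, S6 = {R1, R2, R3, R4, R5, R8, R9}.
Not covered: R6, R7 — 2 territories.

2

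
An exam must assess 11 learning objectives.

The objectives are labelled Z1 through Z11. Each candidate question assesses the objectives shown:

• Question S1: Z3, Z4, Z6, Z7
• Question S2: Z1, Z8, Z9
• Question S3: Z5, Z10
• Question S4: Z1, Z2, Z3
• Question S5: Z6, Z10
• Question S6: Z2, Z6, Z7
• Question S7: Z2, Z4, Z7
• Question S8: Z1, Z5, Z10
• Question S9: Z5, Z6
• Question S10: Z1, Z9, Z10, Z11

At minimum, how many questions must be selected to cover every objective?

Take {S1, S2, S7, S8, S10}. Their union is {Z1, Z2, Z3, Z4, Z5, Z6, Z7, Z8, Z9, Z10, Z11}, which is all 11 objectives.
No 4 of the 10 questions cover everything (all 210 combinations miss at least one objective), so 5 is optimal.

5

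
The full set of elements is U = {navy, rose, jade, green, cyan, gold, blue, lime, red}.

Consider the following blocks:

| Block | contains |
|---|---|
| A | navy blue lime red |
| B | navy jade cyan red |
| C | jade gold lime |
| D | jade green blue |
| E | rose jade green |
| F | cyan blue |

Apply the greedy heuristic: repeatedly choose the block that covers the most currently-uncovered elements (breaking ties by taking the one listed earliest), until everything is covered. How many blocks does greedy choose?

4

Greedy: pick A (covers 4 new) → pick E (covers 3 new) → pick B (covers 1 new) → pick C (covers 1 new). Total picks: 4.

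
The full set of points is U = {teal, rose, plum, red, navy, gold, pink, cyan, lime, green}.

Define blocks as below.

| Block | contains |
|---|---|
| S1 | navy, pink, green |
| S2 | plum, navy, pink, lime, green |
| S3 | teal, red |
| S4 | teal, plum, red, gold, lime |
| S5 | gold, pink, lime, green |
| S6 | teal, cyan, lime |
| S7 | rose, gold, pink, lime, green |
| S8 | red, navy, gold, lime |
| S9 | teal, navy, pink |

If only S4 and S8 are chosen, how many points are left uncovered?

4

Union of S4, S8 = {teal, plum, red, navy, gold, lime}.
Not covered: rose, pink, cyan, green — 4 points.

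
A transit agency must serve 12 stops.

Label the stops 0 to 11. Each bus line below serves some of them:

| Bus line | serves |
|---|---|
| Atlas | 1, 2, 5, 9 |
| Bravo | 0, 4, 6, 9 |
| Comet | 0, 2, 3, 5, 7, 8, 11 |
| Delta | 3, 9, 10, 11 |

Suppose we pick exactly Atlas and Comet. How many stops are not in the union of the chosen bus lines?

Union of Atlas, Comet = {0, 1, 2, 3, 5, 7, 8, 9, 11}.
Not covered: 4, 6, 10 — 3 stops.

3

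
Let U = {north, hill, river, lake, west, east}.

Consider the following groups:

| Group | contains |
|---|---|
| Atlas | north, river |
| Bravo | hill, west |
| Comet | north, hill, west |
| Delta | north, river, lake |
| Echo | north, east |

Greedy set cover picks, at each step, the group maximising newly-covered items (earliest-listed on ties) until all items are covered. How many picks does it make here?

3

Greedy: pick Comet (covers 3 new) → pick Delta (covers 2 new) → pick Echo (covers 1 new). Total picks: 3.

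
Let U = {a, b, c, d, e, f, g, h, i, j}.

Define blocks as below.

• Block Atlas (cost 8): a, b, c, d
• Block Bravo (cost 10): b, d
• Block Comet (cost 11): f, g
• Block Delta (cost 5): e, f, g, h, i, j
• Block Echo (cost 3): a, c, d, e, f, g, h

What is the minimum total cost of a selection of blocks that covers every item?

13

Atlas, Delta together cover every item (Atlas ∪ Delta = {a, b, c, d, e, f, g, h, i, j}); total cost 8 + 5 = 13.
The greedy pick Echo, Delta, Atlas costs 16; no covering selection beats 13.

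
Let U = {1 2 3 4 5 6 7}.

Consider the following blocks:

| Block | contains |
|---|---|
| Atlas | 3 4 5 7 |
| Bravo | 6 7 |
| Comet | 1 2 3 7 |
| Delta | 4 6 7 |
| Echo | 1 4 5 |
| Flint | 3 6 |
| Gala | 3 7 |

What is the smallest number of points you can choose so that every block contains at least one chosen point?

3

Take H = {3, 5, 6}. Each listed block contains at least one of these, so H is a hitting set of size 3.
No choice of 2 points meets every block, so 3 is the minimum.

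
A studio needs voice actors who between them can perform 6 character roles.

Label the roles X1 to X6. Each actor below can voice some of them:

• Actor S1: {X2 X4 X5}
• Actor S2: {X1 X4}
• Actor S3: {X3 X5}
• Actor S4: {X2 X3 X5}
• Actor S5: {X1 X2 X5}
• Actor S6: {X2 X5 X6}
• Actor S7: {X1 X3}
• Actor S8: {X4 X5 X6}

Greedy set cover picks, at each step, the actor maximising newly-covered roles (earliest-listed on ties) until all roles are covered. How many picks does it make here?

Greedy: pick S1 (covers 3 new) → pick S7 (covers 2 new) → pick S6 (covers 1 new). Total picks: 3.

3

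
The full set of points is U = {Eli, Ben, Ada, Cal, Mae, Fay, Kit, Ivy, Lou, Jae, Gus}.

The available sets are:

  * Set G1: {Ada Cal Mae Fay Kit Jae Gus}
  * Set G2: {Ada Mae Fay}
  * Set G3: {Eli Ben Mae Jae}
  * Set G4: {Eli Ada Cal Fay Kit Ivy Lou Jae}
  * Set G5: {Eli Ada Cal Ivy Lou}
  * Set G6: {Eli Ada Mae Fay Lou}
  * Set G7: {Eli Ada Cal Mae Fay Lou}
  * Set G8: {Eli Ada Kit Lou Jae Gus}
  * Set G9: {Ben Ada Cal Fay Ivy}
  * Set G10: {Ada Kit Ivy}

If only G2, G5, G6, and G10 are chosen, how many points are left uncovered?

3

Union of G2, G5, G6, G10 = {Eli, Ada, Cal, Mae, Fay, Kit, Ivy, Lou}.
Not covered: Ben, Jae, Gus — 3 points.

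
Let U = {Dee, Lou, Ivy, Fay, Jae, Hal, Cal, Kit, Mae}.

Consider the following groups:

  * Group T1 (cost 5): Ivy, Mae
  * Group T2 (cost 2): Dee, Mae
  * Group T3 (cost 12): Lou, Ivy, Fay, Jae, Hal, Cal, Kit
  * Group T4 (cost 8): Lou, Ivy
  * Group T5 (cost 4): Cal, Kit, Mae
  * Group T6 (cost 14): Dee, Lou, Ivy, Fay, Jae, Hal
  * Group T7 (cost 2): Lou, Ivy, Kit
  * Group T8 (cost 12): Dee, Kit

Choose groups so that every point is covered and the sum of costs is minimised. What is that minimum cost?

14

T2, T3 together cover every point (T2 ∪ T3 = {Dee, Lou, Ivy, Fay, Jae, Hal, Cal, Kit, Mae}); total cost 2 + 12 = 14.
The greedy pick T7, T2, T3 costs 16; no covering selection beats 14.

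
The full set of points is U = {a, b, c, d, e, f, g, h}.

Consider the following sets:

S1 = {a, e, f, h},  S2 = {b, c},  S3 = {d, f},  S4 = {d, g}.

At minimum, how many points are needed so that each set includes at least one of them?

Take T = {b, f, g}. Each listed set contains at least one of these, so T is a hitting set of size 3.
The sets S1, S2, S4 are pairwise disjoint, so any hitting set needs a separate point for each — at least 3. Hence 3 is optimal.

3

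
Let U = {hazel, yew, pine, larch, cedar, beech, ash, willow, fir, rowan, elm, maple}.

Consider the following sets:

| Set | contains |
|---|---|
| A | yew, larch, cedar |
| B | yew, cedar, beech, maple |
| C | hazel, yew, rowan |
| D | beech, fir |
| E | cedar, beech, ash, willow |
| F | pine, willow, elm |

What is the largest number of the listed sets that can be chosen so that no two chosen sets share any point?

C, D, F are pairwise disjoint (C={hazel,yew,rowan}; D={beech,fir}; F={pine,willow,elm}).
Every remaining set overlaps one of these, and no 4 of the listed sets are pairwise disjoint, so 3 is the maximum.

3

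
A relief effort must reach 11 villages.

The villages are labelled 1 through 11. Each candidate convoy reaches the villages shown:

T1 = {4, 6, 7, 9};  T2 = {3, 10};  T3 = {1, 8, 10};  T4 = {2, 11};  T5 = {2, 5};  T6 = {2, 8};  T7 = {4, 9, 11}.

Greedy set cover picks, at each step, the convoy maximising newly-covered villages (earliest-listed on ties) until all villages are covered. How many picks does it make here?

5

Greedy: pick T1 (covers 4 new) → pick T3 (covers 3 new) → pick T4 (covers 2 new) → pick T2 (covers 1 new) → pick T5 (covers 1 new). Total picks: 5.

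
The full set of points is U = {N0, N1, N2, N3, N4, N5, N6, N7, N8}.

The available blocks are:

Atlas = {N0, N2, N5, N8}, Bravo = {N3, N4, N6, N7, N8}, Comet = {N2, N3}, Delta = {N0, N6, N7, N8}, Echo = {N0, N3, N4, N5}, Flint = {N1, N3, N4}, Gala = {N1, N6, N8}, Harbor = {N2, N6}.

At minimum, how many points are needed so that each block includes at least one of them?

3

H = {N2, N4, N8} meets every block (each contains at least one member of H), and |H| = 3.
No choice of 2 points meets every block, so 3 is the minimum.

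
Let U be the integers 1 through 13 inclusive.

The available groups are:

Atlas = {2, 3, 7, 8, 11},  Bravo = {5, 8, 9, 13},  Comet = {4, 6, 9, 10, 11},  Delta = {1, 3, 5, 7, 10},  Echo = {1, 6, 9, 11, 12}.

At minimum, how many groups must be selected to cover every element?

4

Take {Atlas, Bravo, Comet, Echo}. Their union is {1, 2, 3, 4, 5, 6, 7, 8, 9, 10, 11, 12, 13}, which is all 13 elements.
Only Bravo contains 13, so Bravo is forced; the remaining 9 elements need at least 3 more groups (each remaining group adds at most 4) — so at least 4 groups are needed, and 4 is optimal.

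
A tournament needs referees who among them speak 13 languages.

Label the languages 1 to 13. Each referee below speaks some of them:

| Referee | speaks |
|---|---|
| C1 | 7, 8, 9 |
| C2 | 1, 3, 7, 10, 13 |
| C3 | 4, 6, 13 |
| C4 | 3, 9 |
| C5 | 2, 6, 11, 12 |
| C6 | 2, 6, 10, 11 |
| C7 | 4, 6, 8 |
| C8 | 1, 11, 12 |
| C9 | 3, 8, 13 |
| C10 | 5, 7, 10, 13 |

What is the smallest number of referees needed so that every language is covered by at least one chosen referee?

Take {C1, C2, C3, C5, C10}. Their union is {1, 2, 3, 4, 5, 6, 7, 8, 9, 10, 11, 12, 13}, which is all 13 languages.
No 4 of the 10 referees cover everything (all 210 combinations miss at least one language), so 5 is optimal.

5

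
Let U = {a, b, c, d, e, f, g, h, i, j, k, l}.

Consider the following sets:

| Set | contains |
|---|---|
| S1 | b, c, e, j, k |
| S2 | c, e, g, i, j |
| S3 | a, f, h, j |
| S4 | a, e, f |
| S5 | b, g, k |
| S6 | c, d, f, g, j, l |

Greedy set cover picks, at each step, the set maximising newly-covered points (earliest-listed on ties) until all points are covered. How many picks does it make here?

Greedy: pick S6 (covers 6 new) → pick S1 (covers 3 new) → pick S3 (covers 2 new) → pick S2 (covers 1 new). Total picks: 4.

4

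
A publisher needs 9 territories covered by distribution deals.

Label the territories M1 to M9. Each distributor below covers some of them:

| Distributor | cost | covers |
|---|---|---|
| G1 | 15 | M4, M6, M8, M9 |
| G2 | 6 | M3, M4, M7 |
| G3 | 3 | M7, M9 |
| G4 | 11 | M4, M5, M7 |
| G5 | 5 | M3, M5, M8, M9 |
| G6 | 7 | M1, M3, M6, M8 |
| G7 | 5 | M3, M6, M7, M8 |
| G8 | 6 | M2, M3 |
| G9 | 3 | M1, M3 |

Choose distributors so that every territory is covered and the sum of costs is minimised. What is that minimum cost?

24

G2, G5, G6, G8 together cover every territory (G2 ∪ G5 ∪ G6 ∪ G8 = {M1, M2, M3, M4, M5, M6, M7, M8, M9}); total cost 6 + 5 + 7 + 6 = 24.
The greedy pick G5, G7, G9, G2, G8 costs 25; no covering selection beats 24.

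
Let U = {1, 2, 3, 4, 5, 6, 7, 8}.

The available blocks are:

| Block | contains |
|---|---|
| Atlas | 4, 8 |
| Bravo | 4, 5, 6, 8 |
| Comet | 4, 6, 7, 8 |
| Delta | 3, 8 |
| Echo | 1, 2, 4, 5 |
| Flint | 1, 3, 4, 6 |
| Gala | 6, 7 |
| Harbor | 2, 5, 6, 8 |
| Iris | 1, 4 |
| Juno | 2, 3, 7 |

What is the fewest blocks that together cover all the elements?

3

Flint and Gala and Harbor together: Flint ∪ Gala ∪ Harbor = {1, 2, 3, 4, 5, 6, 7, 8} — every element is covered.
No 2 of the 10 blocks cover everything (all 45 combinations miss at least one element), so 3 is optimal.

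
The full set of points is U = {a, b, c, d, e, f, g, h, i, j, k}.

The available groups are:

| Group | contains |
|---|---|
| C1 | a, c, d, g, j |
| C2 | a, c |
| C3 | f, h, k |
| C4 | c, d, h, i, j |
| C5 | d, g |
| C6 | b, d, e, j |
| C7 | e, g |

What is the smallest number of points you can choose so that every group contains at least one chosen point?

T = {c, g, j, k} meets every group (each contains at least one member of T), and |T| = 4.
No choice of 3 points meets every group, so 4 is the minimum.

4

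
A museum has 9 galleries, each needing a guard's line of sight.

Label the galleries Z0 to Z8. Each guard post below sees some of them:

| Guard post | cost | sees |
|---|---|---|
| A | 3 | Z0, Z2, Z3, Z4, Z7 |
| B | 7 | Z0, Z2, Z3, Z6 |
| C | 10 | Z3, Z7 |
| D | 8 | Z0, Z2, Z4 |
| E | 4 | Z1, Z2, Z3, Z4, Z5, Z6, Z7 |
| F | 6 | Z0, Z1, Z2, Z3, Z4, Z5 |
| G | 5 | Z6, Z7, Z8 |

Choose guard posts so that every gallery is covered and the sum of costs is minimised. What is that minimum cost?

11

F, G together cover every gallery (F ∪ G = {Z0, Z1, Z2, Z3, Z4, Z5, Z6, Z7, Z8}); total cost 6 + 5 = 11.
The greedy pick E, A, G costs 12; no covering selection beats 11.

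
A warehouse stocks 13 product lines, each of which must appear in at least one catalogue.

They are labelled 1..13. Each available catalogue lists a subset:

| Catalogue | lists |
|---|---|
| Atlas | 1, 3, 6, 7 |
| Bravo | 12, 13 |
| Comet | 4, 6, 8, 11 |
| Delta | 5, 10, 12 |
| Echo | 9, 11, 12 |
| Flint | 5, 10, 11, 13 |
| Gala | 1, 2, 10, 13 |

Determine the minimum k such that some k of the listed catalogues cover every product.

Atlas and Comet and Echo and Flint and Gala together: Atlas ∪ Comet ∪ Echo ∪ Flint ∪ Gala = {1, 2, 3, 4, 5, 6, 7, 8, 9, 10, 11, 12, 13} — every product is covered.
No 4 of the 7 catalogues cover everything (all 35 combinations miss at least one product), so 5 is optimal.

5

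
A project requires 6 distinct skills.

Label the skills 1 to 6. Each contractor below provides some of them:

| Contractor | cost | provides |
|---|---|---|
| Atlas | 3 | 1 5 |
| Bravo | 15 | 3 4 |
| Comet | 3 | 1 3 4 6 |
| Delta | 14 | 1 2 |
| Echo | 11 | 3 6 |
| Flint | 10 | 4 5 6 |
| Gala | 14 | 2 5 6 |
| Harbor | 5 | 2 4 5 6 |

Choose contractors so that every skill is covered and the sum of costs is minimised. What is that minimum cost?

Comet, Harbor together cover every skill (Comet ∪ Harbor = {1, 2, 3, 4, 5, 6}); total cost 3 + 5 = 8.
No covering selection has total cost below 8.

8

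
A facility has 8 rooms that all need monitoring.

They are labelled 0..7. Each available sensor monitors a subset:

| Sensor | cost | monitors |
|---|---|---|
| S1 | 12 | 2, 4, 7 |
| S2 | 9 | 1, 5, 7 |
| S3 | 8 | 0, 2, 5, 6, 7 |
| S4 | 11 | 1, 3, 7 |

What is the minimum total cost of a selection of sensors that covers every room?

31

S1, S3, S4 together cover every room (S1 ∪ S3 ∪ S4 = {0, 1, 2, 3, 4, 5, 6, 7}); total cost 12 + 8 + 11 = 31.
No covering selection has total cost below 31.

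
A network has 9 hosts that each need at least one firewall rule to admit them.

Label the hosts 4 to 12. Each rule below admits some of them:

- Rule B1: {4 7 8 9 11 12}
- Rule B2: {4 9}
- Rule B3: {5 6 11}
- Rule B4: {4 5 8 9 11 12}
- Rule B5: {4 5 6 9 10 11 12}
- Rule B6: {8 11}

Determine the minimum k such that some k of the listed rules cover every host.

B1 and B5 together: B1 ∪ B5 = {4, 5, 6, 7, 8, 9, 10, 11, 12} — every host is covered.
No single rule has all 9 hosts (the largest, B5, has 7), so 2 is optimal.

2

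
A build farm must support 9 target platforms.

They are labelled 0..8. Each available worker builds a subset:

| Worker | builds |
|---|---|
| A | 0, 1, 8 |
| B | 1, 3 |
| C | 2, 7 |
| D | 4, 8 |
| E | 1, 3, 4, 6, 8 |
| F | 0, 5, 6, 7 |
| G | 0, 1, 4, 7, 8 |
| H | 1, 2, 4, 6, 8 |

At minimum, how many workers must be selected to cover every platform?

3

Take {E, F, H}. Their union is {0, 1, 2, 3, 4, 5, 6, 7, 8}, which is all 9 platforms.
Only F contains 5, so F is forced; the remaining 5 platforms need at least 2 more workers (each remaining worker adds at most 4) — so at least 3 workers are needed, and 3 is optimal.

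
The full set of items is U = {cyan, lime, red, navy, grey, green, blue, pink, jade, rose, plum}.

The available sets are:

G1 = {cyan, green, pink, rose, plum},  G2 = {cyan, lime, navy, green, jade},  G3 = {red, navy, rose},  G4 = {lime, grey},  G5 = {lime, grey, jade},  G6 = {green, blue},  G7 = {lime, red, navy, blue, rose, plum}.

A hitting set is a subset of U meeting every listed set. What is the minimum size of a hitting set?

The 3 items {grey, green, rose} hit every set.
The sets G3, G4, G6 are pairwise disjoint, so any hitting set needs a separate item for each — at least 3. Hence 3 is optimal.

3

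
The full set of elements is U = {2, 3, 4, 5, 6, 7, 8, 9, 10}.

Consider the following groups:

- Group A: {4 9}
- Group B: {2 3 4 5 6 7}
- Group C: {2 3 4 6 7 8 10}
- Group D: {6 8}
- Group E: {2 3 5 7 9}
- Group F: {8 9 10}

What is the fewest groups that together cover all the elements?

2

Take {B, F}. Their union is {2, 3, 4, 5, 6, 7, 8, 9, 10}, which is all 9 elements.
No single group has all 9 elements (the largest, C, has 7), so 2 is optimal.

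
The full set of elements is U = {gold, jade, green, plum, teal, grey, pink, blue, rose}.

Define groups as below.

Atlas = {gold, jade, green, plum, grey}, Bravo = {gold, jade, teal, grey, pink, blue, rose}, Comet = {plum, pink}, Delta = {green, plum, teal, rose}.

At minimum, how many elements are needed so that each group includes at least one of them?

The 2 elements {plum, pink} hit every group.
No single element lies in every group, so at least 2 are needed and 2 is optimal.

2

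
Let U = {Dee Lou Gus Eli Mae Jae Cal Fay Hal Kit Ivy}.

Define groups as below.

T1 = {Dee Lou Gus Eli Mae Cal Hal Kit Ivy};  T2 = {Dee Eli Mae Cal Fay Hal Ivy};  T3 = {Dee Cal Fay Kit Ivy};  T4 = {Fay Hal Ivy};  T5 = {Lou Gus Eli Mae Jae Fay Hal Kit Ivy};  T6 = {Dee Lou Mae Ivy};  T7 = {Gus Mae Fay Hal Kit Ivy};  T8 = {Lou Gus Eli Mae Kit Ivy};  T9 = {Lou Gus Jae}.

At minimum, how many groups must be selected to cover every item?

T2 and T5 cover everything between them: the union {Dee, Lou, Gus, Eli, Mae, Jae, Cal, Fay, Hal, Kit, Ivy} is all of U.
No single group has all 11 items (the largest, T1, has 9), so 2 is optimal.

2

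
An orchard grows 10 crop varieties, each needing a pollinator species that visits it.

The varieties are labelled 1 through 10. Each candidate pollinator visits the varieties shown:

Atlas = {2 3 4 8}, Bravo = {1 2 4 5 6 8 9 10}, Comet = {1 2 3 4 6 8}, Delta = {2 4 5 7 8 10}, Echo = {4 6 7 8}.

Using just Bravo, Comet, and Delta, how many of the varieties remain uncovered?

0

Union of Bravo, Comet, Delta = {1, 2, 3, 4, 5, 6, 7, 8, 9, 10} — that's every variety, so 0 are uncovered.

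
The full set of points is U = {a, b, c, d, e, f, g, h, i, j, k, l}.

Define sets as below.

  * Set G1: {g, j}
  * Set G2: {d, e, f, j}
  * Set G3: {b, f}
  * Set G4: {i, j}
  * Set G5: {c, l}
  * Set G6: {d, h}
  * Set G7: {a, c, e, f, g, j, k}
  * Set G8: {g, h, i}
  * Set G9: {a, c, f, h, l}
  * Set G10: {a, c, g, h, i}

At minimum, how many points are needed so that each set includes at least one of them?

Take T = {b, c, h, j}. Each listed set contains at least one of these, so T is a hitting set of size 4.
The sets G3, G4, G5, G6 are pairwise disjoint, so any hitting set needs a separate point for each — at least 4. Hence 4 is optimal.

4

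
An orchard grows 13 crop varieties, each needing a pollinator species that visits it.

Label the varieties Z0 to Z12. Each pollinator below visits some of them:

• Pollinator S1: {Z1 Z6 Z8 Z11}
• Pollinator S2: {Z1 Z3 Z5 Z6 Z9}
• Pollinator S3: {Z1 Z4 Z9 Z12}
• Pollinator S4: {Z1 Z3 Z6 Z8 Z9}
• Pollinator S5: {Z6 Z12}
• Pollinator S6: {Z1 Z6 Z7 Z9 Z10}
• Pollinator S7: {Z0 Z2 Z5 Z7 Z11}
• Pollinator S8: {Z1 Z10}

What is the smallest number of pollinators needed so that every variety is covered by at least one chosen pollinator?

Take {S3, S4, S7, S8}. Their union is {Z0, Z1, Z2, Z3, Z4, Z5, Z6, Z7, Z8, Z9, Z10, Z11, Z12}, which is all 13 varieties.
No 3 of the 8 pollinators cover everything (all 56 combinations miss at least one variety), so 4 is optimal.

4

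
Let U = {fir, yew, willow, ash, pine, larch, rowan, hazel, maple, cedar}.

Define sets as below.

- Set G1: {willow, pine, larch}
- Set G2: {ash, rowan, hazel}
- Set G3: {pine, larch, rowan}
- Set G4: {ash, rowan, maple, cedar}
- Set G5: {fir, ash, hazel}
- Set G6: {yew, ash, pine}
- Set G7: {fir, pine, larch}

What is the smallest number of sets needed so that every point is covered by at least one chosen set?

4

G1, G4, G5, and G6 cover everything between them: the union {fir, yew, willow, ash, pine, larch, rowan, hazel, maple, cedar} is all of U.
Only G6 contains yew, so G6 is forced; the remaining 7 points need at least 3 more sets (each remaining set adds at most 3) — so at least 4 sets are needed, and 4 is optimal.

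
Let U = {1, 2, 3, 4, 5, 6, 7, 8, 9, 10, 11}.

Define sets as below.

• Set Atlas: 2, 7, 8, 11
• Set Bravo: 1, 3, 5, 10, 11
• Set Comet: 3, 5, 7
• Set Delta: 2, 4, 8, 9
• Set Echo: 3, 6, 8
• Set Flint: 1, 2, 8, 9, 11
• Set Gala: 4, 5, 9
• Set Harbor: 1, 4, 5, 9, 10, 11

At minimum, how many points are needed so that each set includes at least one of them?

2

The 2 points {5, 8} hit every set.
The sets Comet, Flint are pairwise disjoint, so any hitting set needs a separate point for each — at least 2. Hence 2 is optimal.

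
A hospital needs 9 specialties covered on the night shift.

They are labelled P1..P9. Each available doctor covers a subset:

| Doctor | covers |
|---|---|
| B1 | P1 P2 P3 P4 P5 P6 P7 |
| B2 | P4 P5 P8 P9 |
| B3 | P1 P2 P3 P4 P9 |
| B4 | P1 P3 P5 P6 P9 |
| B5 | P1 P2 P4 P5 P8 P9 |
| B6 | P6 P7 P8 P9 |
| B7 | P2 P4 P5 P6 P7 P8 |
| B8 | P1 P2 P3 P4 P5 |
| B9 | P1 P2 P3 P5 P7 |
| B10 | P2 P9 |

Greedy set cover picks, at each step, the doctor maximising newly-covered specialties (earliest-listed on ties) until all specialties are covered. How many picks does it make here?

2

Greedy: pick B1 (covers 7 new) → pick B2 (covers 2 new). Total picks: 2.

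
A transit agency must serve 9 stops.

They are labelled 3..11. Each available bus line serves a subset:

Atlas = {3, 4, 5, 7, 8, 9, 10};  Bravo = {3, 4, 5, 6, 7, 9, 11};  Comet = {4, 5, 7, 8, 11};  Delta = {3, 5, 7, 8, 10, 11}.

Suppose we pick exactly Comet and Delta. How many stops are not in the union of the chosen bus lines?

2

Union of Comet, Delta = {3, 4, 5, 7, 8, 10, 11}.
Not covered: 6, 9 — 2 stops.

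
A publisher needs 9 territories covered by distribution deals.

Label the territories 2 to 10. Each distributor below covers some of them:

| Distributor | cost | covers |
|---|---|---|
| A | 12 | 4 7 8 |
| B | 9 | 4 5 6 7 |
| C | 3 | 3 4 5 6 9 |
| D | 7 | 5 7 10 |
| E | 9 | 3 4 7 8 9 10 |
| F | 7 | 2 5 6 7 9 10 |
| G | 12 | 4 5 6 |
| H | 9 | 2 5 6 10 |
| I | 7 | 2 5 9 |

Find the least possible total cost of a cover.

E, F together cover every territory (E ∪ F = {2, 3, 4, 5, 6, 7, 8, 9, 10}); total cost 9 + 7 = 16.
The greedy pick C, F, E costs 19; no covering selection beats 16.

16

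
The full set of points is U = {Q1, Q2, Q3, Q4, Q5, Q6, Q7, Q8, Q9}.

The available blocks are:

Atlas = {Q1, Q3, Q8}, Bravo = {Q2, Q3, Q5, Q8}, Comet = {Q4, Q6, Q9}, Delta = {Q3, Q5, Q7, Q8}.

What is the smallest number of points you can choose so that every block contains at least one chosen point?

2

The 2 points {Q3, Q9} hit every block.
The blocks Comet, Delta are pairwise disjoint, so any hitting set needs a separate point for each — at least 2. Hence 2 is optimal.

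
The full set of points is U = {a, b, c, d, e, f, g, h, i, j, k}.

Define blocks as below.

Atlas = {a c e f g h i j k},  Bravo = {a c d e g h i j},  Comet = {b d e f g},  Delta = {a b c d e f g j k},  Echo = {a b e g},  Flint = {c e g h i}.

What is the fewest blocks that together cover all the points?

Delta and Flint cover everything between them: the union {a, b, c, d, e, f, g, h, i, j, k} is all of U.
No single block has all 11 points (the largest, Atlas, has 9), so 2 is optimal.

2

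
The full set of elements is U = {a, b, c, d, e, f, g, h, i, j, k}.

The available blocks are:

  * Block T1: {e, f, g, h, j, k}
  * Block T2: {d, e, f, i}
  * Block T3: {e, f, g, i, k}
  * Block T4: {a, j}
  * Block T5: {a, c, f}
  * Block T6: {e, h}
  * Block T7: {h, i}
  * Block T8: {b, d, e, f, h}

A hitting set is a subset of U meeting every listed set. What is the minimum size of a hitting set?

T = {f, h, j} meets every block (each contains at least one member of T), and |T| = 3.
No choice of 2 elements meets every block, so 3 is the minimum.

3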